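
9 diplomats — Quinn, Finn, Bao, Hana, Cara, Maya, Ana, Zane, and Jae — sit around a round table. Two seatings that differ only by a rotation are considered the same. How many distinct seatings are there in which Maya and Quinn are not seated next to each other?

All circular seatings of 9 people number (8)! = 40320.
Those with Maya next to Quinn: fuse the pair into one unit and seat 8 units around a circle — 2·(7)! = 10080.
Subtracting, 40320 − 10080 = 30240.

30240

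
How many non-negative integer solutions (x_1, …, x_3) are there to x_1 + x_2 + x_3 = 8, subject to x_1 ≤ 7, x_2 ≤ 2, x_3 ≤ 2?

Ignoring the caps, the number of non-negative solutions to x_1+…+x_3 = 8 is C(10,2) = 45.
Subtract solutions that violate a single cap (substitute x_i' = x_i − (cap_i+1)): x_1 ≥ 8 gives C(2,2) = 1; x_2 ≥ 3 gives C(7,2) = 21; x_3 ≥ 3 gives C(7,2) = 21. Together 43.
Add back pairs where two caps are both exceeded: 0 + 0 + 6 = 6.
By inclusion–exclusion the count is 45 − 43 + 6 = 8.

8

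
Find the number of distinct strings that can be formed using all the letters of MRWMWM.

The 6 letters of MRWMWM have repeats: M appearing 3 times and W appearing twice.
So there are 6! / (3!·2!) = 60 distinguishable arrangements.

60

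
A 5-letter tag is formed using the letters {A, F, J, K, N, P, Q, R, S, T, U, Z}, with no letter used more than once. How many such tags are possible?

95040

This is a permutation of 5 out of 12: P(12,5) = 12!/7!.
12 × 11 × 10 × 9 × 8 = 95040.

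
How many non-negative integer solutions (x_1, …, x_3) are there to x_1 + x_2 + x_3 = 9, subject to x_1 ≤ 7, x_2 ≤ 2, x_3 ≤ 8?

23

Without the upper bounds there are C(11,2) = 55 ways to split 9 among 3 variables.
Subtract solutions that violate a single cap (substitute x_i' = x_i − (cap_i+1)): x_1 ≥ 8 gives C(3,2) = 3; x_2 ≥ 3 gives C(8,2) = 28; x_3 ≥ 9 gives C(2,2) = 1. Together 32.
No two caps can be exceeded simultaneously, so the pair terms are all 0.
By inclusion–exclusion the count is 55 − 32 + 0 = 23.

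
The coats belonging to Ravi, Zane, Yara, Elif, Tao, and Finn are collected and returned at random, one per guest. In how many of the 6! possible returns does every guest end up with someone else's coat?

265

This is the derangement count D_6: permutations of 6 items with no fixed point.
By inclusion–exclusion this is Σ_{j=0}^{6} (−1)^j C(6,j)·(6−j)!.
Computing: 720 − 720 + 360 − 120 + 30 − 6 + 1 = 265.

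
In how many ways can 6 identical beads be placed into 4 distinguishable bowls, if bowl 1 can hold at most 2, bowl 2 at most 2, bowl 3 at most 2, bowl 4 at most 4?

Without the upper bounds there are C(9,3) = 84 ways to split 6 among 4 bowls.
Subtract solutions that violate a single cap (substitute x_i' = x_i − (cap_i+1)): x_1 ≥ 3 gives C(6,3) = 20; x_2 ≥ 3 gives C(6,3) = 20; x_3 ≥ 3 gives C(6,3) = 20; x_4 ≥ 5 gives C(4,3) = 4. Together 64.
Add back pairs where two caps are both exceeded: 1 + 1 + 0 + 1 + 0 + 0 = 3.
By inclusion–exclusion the count is 84 − 64 + 3 = 23.

23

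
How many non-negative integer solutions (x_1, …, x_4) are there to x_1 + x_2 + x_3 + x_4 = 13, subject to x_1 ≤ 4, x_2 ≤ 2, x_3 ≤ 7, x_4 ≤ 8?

By stars and bars, unrestricted non-negative solutions to x_1+…+x_4 = 13 number C(13+3,3) = 560.
Subtract solutions that violate a single cap (substitute x_i' = x_i − (cap_i+1)): x_1 ≥ 5 gives C(11,3) = 165; x_2 ≥ 3 gives C(13,3) = 286; x_3 ≥ 8 gives C(8,3) = 56; x_4 ≥ 9 gives C(7,3) = 35. Together 542.
Add back pairs where two caps are both exceeded: 56 + 1 + 0 + 10 + 4 + 0 = 71.
By inclusion–exclusion the count is 560 − 542 + 71 = 89.

89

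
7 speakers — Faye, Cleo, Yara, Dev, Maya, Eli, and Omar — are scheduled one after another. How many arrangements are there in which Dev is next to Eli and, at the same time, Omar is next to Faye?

480

Treat {Dev,Eli} as one block (2 orders) and {Omar,Faye} as another (2 orders).
That leaves 5 units to arrange: 2 × 2 × 5! = 4 × 120 = 480.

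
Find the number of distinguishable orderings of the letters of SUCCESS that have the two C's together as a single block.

Treat the 2 copies of C as a single block. The multiset to arrange is then {CC, E, S, S, S, U}, 6 items in all.
That gives (6)!/(3!) = 120 arrangements.

120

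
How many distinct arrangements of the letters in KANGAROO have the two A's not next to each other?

7560

There are 8!/(2!·2!) = 10080 arrangements of KANGAROO in total.
Arrangements with the A's together: treat AA as one letter, giving (7)!/(2!) = 2520.
Hence 10080 − 2520 = 7560.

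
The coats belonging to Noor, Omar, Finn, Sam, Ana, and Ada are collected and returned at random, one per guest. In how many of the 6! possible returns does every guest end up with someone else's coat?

265

Count assignments avoiding every fixed point. For any j of the 6 guests fixed to their own coat, the other 6−j can be arranged in (6−j)! ways.
By inclusion–exclusion this is Σ_{j=0}^{6} (−1)^j C(6,j)·(6−j)!.
Computing: 720 − 720 + 360 − 120 + 30 − 6 + 1 = 265.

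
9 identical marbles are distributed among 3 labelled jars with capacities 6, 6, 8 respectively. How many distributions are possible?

Ignoring the caps, the number of non-negative solutions to x_1+…+x_3 = 9 is C(11,2) = 55.
Subtract solutions that violate a single cap (substitute x_i' = x_i − (cap_i+1)): x_1 ≥ 7 gives C(4,2) = 6; x_2 ≥ 7 gives C(4,2) = 6; x_3 ≥ 9 gives C(2,2) = 1. Together 13.
No two caps can be exceeded simultaneously, so the pair terms are all 0.
By inclusion–exclusion the count is 55 − 13 + 0 = 42.

42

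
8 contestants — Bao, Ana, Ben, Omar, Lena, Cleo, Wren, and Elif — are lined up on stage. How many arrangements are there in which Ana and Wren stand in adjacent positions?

10080

Glue Ana and Wren into one block (2 internal orders), leaving 7 units to arrange in a row.
That gives 2 × 7! = 2 × 5040 = 10080.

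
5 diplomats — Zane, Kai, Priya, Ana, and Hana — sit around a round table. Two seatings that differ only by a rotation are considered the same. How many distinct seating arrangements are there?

24

Fix one person's seat to break rotational symmetry; the remaining 4 people can be arranged in (4)! = 24 ways.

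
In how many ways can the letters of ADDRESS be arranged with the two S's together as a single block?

Treat the 2 copies of S as a single block. The multiset to arrange is then {SS, A, D, D, E, R}, 6 items in all.
That gives (6)!/(2!) = 360 arrangements.

360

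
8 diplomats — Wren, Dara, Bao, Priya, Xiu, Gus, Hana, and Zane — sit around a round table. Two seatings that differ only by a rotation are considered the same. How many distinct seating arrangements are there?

5040

Seat Wren anywhere (absorbing the rotational symmetry), then permute the other 7: (7)! = 5040.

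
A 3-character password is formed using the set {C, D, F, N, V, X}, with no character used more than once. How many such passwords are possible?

120

This is a permutation of 3 out of 6: P(6,3) = 6!/3!.
That product is 6 × 5 × 4 = 120.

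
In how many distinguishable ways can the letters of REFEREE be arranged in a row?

105

The 7 letters of REFEREE have repeats: E appearing 4 times and R appearing twice.
The number of distinct arrangements is 7!/(4!·2!) = 5040/48 = 105.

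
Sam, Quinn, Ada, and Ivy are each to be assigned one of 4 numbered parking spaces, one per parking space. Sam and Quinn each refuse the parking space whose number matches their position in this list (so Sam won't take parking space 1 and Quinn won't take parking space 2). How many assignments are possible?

Let Aᵢ (for i ∈ {1, 2}) be the placements that put person i in their forbidden parking space. Any j of these fix j positions, leaving (4−j)! ways to fill the rest, and there are C(2,j) ways to pick which j.
By inclusion–exclusion, the number of valid placements is Σ_{j=0}^{2} (−1)^j C(2,j)·(4−j)!.
Computing: 24 − 12 + 2 = 14.

14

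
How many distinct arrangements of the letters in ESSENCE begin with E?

Fix E in the first position and arrange the remaining 6 letters.
Those 6 letters have E appearing twice and S appearing twice, giving (6)!/(2!·2!) = 180.

180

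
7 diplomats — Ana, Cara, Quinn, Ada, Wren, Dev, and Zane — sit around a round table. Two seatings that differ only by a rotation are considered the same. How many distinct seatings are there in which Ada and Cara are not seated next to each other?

Without the restriction there are (6)! = 720 seatings.
Seatings with Ada beside Cara: treat them as a block with 2 internal orders, giving 2 × (5)! = 240.
Subtracting, 720 − 240 = 480.

480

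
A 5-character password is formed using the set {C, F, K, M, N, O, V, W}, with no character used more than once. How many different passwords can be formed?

6720

With no repetition, fill the 5 characters in order: 8 choices, then 7, down to 4.
8 × 7 × 6 × 5 × 4 = 6720.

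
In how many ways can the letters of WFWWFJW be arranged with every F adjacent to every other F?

Treat the 2 copies of F as a single block. The multiset to arrange is then {FF, J, W, W, W, W}, 6 items in all.
That gives (6)!/(4!) = 30 arrangements.

30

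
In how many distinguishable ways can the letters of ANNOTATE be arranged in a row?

Letter multiplicities in ANNOTATE: A×2, E×1, N×2, O×1, T×2.
So there are 8! / (2!·2!·2!) = 5040 distinguishable arrangements.

5040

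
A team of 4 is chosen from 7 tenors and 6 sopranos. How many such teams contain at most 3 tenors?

680

Split by how many tenors are chosen (0 through 3).
Sum: C(7,0)·C(6,4) + C(7,1)·C(6,3) + C(7,2)·C(6,2) + C(7,3)·C(6,1) = 15 + 140 + 315 + 210 = 680.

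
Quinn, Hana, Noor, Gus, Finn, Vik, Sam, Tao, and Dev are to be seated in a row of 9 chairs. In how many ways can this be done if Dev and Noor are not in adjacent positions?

282240

There are 9! = 362880 arrangements in all. If Dev and Noor are adjacent, merging them into one block gives 2·(8)! = 80640 arrangements.
So 362880 − 80640 = 282240 arrangements keep them apart.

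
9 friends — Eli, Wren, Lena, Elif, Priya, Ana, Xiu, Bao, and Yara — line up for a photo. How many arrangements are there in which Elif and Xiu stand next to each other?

80640

Place the 7 others and the Elif-Xiu pair as 8 objects in a line; the pair has 2 internal arrangements.
That gives 2 × 8! = 2 × 40320 = 80640.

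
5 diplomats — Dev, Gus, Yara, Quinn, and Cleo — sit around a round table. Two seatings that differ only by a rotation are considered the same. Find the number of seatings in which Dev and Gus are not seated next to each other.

All circular seatings of 5 people number (4)! = 24.
Seatings with Dev beside Gus: treat them as a block with 2 internal orders, giving 2 × (3)! = 12.
Subtracting, 24 − 12 = 12.

12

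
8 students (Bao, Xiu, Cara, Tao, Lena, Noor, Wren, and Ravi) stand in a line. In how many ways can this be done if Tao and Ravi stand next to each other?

Glue Tao and Ravi into one block (2 internal orders), leaving 7 units to arrange in a row.
That gives 2 × 7! = 2 × 5040 = 10080.

10080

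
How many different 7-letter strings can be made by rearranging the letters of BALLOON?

1260

Letter multiplicities in BALLOON: A×1, B×1, L×2, N×1, O×2.
So there are 7! / (2!·2!) = 1260 distinguishable arrangements.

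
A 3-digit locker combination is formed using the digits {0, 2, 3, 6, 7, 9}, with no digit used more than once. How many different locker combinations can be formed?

120

With no repetition, fill the 3 digits in order: 6 choices, then 5, down to 4.
That product is 6 × 5 × 4 = 120.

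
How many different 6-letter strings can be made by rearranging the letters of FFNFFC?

30

The 6 letters of FFNFFC have repeats: F appearing 4 times.
Dividing 6! = 720 by 4! = 24 for the repeated letters gives 30.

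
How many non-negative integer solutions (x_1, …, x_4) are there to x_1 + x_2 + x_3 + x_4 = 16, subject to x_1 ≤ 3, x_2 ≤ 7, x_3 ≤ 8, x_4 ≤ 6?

125

By stars and bars, unrestricted non-negative solutions to x_1+…+x_4 = 16 number C(16+3,3) = 969.
Subtract solutions that violate a single cap (substitute x_i' = x_i − (cap_i+1)): x_1 ≥ 4 gives C(15,3) = 455; x_2 ≥ 8 gives C(11,3) = 165; x_3 ≥ 9 gives C(10,3) = 120; x_4 ≥ 7 gives C(12,3) = 220. Together 960.
Add back pairs where two caps are both exceeded: 35 + 20 + 56 + 0 + 4 + 1 = 116.
By inclusion–exclusion the count is 969 − 960 + 116 = 125.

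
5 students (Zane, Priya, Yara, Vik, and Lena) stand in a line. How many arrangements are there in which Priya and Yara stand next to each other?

Place the 3 others and the Priya-Yara pair as 4 objects in a line; the pair has 2 internal arrangements.
So the count is 2·(4)! = 48.

48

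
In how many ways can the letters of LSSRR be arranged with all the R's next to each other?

Treat the 2 copies of R as a single block. The multiset to arrange is then {RR, L, S, S}, 4 items in all.
That gives (4)!/(2!) = 12 arrangements.

12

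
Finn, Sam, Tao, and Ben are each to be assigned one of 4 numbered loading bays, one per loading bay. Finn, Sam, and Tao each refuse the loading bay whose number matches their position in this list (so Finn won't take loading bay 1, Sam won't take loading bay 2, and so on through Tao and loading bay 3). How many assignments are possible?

Let Aᵢ (for i ∈ {1, 2, 3}) be the placements that put person i in their forbidden loading bay. Any j of these fix j positions, leaving (4−j)! ways to fill the rest, and there are C(3,j) ways to pick which j.
By inclusion–exclusion, the number of valid placements is Σ_{j=0}^{3} (−1)^j C(3,j)·(4−j)!.
Computing: 24 − 18 + 6 − 1 = 11.

11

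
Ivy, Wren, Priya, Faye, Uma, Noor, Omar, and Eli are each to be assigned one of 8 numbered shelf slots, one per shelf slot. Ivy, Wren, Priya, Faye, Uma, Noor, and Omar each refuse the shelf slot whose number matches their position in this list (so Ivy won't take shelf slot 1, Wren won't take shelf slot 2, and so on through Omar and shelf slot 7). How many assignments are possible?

16687

Let Aᵢ (for 1 ≤ i ≤ 7) be the placements that put person i in their forbidden shelf slot. Any j of these fix j positions, leaving (8−j)! ways to fill the rest, and there are C(7,j) ways to pick which j.
By inclusion–exclusion, the number of valid placements is Σ_{j=0}^{7} (−1)^j C(7,j)·(8−j)!.
Computing: 40320 − 35280 + 15120 − 4200 + 840 − 126 + 14 − 1 = 16687.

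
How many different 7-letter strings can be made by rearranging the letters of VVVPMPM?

VVVPMPM has 7 letters with M appearing twice, P appearing twice, and V appearing 3 times.
The number of distinct arrangements is 7!/(3!·2!·2!) = 5040/24 = 210.

210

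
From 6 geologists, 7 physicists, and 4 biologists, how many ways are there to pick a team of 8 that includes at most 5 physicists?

Split by how many physicists are chosen (0 through 5).
Sum: C(7,0)·C(10,8) + C(7,1)·C(10,7) + C(7,2)·C(10,6) + C(7,3)·C(10,5) + C(7,4)·C(10,4) + C(7,5)·C(10,3) = 45 + 840 + 4410 + 8820 + 7350 + 2520 = 23985.

23985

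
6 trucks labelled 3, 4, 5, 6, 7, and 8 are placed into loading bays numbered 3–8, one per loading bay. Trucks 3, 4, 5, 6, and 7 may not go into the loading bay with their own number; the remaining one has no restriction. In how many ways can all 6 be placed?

309

Let Aᵢ (for 3 ≤ i ≤ 7) be the placements that put truck i in its forbidden loading bay. Any j of these fix j positions, leaving (6−j)! ways to fill the rest, and there are C(5,j) ways to pick which j.
By inclusion–exclusion, the number of valid placements is Σ_{j=0}^{5} (−1)^j C(5,j)·(6−j)!.
Computing: 720 − 600 + 240 − 60 + 10 − 1 = 309.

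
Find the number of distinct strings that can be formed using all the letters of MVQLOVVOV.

7560

MVQLOVVOV has 9 letters with O appearing twice and V appearing 4 times.
The number of distinct arrangements is 9!/(4!·2!) = 362880/48 = 7560.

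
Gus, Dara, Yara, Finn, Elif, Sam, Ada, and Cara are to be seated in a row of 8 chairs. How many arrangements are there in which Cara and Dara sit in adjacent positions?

10080

Place the 6 others and the Cara-Dara pair as 7 objects in a line; the pair has 2 internal arrangements.
That gives 2 × 7! = 2 × 5040 = 10080.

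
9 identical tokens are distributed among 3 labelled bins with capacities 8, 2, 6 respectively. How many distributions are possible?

20

Without the upper bounds there are C(11,2) = 55 ways to split 9 among 3 bins.
Subtract solutions that violate a single cap (substitute x_i' = x_i − (cap_i+1)): x_1 ≥ 9 gives C(2,2) = 1; x_2 ≥ 3 gives C(8,2) = 28; x_3 ≥ 7 gives C(4,2) = 6. Together 35.
No two caps can be exceeded simultaneously, so the pair terms are all 0.
By inclusion–exclusion the count is 55 − 35 + 0 = 20.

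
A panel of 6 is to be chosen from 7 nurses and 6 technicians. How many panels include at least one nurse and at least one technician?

1708

Unrestricted: C(13,6) = 1716 ways to pick any 6 of the 13.
Selections missing a whole group: no nurses → C(6,6) = 1; no technicians → C(7,6) = 7.
Both groups omitted at once is impossible, so 1716 − 8 = 1708.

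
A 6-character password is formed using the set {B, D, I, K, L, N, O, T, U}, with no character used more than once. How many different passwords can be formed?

60480

With no repetition, fill the 6 characters in order: 9 choices, then 8, down to 4.
That product is 9 × 8 × 7 × 6 × 5 × 4 = 60480.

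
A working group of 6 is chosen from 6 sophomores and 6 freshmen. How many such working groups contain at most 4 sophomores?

887

Split by how many sophomores are chosen (0 through 4).
Sum: C(6,0)·C(6,6) + C(6,1)·C(6,5) + C(6,2)·C(6,4) + C(6,3)·C(6,3) + C(6,4)·C(6,2) = 1 + 36 + 225 + 400 + 225 = 887.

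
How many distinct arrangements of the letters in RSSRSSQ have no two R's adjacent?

75

Total arrangements of RSSRSSQ: 7!/(4!·2!) = 105.
Arrangements with the R's together: treat RR as one letter, giving (6)!/(4!) = 30.
Hence 105 − 30 = 75.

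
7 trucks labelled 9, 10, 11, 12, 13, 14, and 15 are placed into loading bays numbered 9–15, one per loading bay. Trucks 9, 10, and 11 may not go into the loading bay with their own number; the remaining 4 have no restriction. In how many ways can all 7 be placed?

3216

Let Aᵢ (for i ∈ {9, 10, 11}) be the placements that put truck i in its forbidden loading bay. Any j of these fix j positions, leaving (7−j)! ways to fill the rest, and there are C(3,j) ways to pick which j.
By inclusion–exclusion, the number of valid placements is Σ_{j=0}^{3} (−1)^j C(3,j)·(7−j)!.
Computing: 5040 − 2160 + 360 − 24 = 3216.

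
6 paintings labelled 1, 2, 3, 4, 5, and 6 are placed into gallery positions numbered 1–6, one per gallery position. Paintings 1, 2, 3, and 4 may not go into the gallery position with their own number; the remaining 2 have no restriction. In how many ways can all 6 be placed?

362

Let Aᵢ (for 1 ≤ i ≤ 4) be the placements that put painting i in its forbidden gallery position. Any j of these fix j positions, leaving (6−j)! ways to fill the rest, and there are C(4,j) ways to pick which j.
By inclusion–exclusion, the number of valid placements is Σ_{j=0}^{4} (−1)^j C(4,j)·(6−j)!.
Computing: 720 − 480 + 144 − 24 + 2 = 362.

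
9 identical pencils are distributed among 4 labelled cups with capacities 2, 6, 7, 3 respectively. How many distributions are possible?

Without the upper bounds there are C(12,3) = 220 ways to split 9 among 4 cups.
Subtract solutions that violate a single cap (substitute x_i' = x_i − (cap_i+1)): x_1 ≥ 3 gives C(9,3) = 84; x_2 ≥ 7 gives C(5,3) = 10; x_3 ≥ 8 gives C(4,3) = 4; x_4 ≥ 4 gives C(8,3) = 56. Together 154.
Add back pairs where two caps are both exceeded: 0 + 0 + 10 + 0 + 0 + 0 = 10.
By inclusion–exclusion the count is 220 − 154 + 10 = 76.

76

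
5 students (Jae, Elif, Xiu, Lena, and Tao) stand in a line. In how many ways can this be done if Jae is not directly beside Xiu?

There are 5! = 120 arrangements in all. If Jae and Xiu are adjacent, merging them into one block gives 2·(4)! = 48 arrangements.
So 120 − 48 = 72 arrangements keep them apart.

72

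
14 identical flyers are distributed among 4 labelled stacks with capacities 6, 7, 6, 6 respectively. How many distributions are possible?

239

Ignoring the caps, the number of non-negative solutions to x_1+…+x_4 = 14 is C(17,3) = 680.
Subtract solutions that violate a single cap (substitute x_i' = x_i − (cap_i+1)): x_1 ≥ 7 gives C(10,3) = 120; x_2 ≥ 8 gives C(9,3) = 84; x_3 ≥ 7 gives C(10,3) = 120; x_4 ≥ 7 gives C(10,3) = 120. Together 444.
Add back pairs where two caps are both exceeded: 0 + 1 + 1 + 0 + 0 + 1 = 3.
By inclusion–exclusion the count is 680 − 444 + 3 = 239.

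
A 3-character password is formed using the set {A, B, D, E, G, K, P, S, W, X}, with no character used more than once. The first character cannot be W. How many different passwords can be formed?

The first character has 10−1 = 9 choices (anything except W).
The remaining 2 characters are filled from the other 9 symbols without repetition: 9 × 8 = 72.
Total: 9 × 72 = 648.

648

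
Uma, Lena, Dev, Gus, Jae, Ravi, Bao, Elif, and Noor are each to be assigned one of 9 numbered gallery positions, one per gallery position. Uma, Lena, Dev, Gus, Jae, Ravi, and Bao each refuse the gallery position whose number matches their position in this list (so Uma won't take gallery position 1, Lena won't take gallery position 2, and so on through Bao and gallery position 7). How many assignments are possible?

Let Aᵢ (for 1 ≤ i ≤ 7) be the placements that put person i in their forbidden gallery position. Any j of these fix j positions, leaving (9−j)! ways to fill the rest, and there are C(7,j) ways to pick which j.
By inclusion–exclusion, the number of valid placements is Σ_{j=0}^{7} (−1)^j C(7,j)·(9−j)!.
Computing: 362880 − 282240 + 105840 − 25200 + 4200 − 504 + 42 − 2 = 165016.

165016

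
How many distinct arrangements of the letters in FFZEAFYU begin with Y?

840

Fix Y in the first position and arrange the remaining 7 letters.
Those 7 letters have F appearing 3 times, giving (7)!/(3!) = 840.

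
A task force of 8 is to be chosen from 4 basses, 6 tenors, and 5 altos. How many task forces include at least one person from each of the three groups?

With no constraint there are C(15,8) = 6435 possible selections.
Selections missing a whole group: no basses → C(11,8) = 165; no tenors → C(9,8) = 9; no altos → C(10,8) = 45.
Add back selections omitting two groups (i.e. drawn from a single group): C(4,8) + C(6,8) + C(5,8) = 0.
By inclusion–exclusion: 6435 − 219 + 0 = 6216.

6216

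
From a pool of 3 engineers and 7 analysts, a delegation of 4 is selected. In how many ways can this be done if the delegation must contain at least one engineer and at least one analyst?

Unrestricted: C(10,4) = 210 ways to pick any 4 of the 10.
Subtract selections that omit an entire group: no engineers → C(7,4) = 35; no analysts → C(3,4) = 0.
Both groups omitted at once is impossible, so 210 − 35 = 175.

175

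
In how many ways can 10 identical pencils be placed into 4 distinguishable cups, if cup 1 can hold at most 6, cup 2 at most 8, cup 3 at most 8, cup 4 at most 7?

By stars and bars, unrestricted non-negative solutions to x_1+…+x_4 = 10 number C(10+3,3) = 286.
Subtract solutions that violate a single cap (substitute x_i' = x_i − (cap_i+1)): x_1 ≥ 7 gives C(6,3) = 20; x_2 ≥ 9 gives C(4,3) = 4; x_3 ≥ 9 gives C(4,3) = 4; x_4 ≥ 8 gives C(5,3) = 10. Together 38.
No two caps can be exceeded simultaneously, so the pair terms are all 0.
By inclusion–exclusion the count is 286 − 38 + 0 = 248.

248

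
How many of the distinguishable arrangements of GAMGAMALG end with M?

Fix M in the last position and arrange the remaining 8 letters.
Those 8 letters have A appearing 3 times and G appearing 3 times, giving (8)!/(3!·3!) = 1120.

1120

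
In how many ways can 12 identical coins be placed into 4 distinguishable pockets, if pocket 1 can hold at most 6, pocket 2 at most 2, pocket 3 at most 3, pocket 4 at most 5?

30

Without the upper bounds there are C(15,3) = 455 ways to split 12 among 4 pockets.
Subtract solutions that violate a single cap (substitute x_i' = x_i − (cap_i+1)): x_1 ≥ 7 gives C(8,3) = 56; x_2 ≥ 3 gives C(12,3) = 220; x_3 ≥ 4 gives C(11,3) = 165; x_4 ≥ 6 gives C(9,3) = 84. Together 525.
Add back pairs where two caps are both exceeded: 10 + 4 + 0 + 56 + 20 + 10 = 100.
By inclusion–exclusion the count is 455 − 525 + 100 = 30.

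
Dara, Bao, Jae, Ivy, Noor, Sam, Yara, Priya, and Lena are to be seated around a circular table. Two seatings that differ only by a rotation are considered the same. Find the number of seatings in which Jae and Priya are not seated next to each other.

All circular seatings of 9 people number (8)! = 40320.
Those with Jae next to Priya: fuse the pair into one unit and seat 8 units around a circle — 2·(7)! = 10080.
Subtracting, 40320 − 10080 = 30240.

30240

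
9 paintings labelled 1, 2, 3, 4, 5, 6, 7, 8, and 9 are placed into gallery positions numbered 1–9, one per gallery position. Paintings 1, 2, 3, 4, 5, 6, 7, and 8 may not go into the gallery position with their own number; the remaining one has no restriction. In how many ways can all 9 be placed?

148329

Let Aᵢ (for 1 ≤ i ≤ 8) be the placements that put painting i in its forbidden gallery position. Any j of these fix j positions, leaving (9−j)! ways to fill the rest, and there are C(8,j) ways to pick which j.
By inclusion–exclusion, the number of valid placements is Σ_{j=0}^{8} (−1)^j C(8,j)·(9−j)!.
Computing: 362880 − 322560 + 141120 − 40320 + 8400 − 1344 + 168 − 16 + 1 = 148329.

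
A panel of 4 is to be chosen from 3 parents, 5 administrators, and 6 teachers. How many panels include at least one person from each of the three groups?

Total 4-person selections from all 14: C(14,4) = 1001.
Subtract selections that omit an entire group: no parents → C(11,4) = 330; no administrators → C(9,4) = 126; no teachers → C(8,4) = 70.
Add back selections omitting two groups (i.e. drawn from a single group): C(3,4) + C(5,4) + C(6,4) = 20.
By inclusion–exclusion: 1001 − 526 + 20 = 495.

495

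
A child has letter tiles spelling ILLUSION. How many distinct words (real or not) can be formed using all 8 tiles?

ILLUSION has 8 letters with I appearing twice and L appearing twice.
The number of distinct arrangements is 8!/(2!·2!) = 40320/4 = 10080.

10080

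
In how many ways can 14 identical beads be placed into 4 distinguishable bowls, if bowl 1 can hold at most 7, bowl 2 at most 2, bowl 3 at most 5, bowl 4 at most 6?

63

Ignoring the caps, the number of non-negative solutions to x_1+…+x_4 = 14 is C(17,3) = 680.
Subtract solutions that violate a single cap (substitute x_i' = x_i − (cap_i+1)): x_1 ≥ 8 gives C(9,3) = 84; x_2 ≥ 3 gives C(14,3) = 364; x_3 ≥ 6 gives C(11,3) = 165; x_4 ≥ 7 gives C(10,3) = 120. Together 733.
Add back pairs where two caps are both exceeded: 20 + 1 + 0 + 56 + 35 + 4 = 116.
By inclusion–exclusion the count is 680 − 733 + 116 = 63.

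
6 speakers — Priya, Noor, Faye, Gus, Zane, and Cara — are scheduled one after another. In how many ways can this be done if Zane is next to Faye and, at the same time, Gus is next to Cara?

Treat {Zane,Faye} as one block (2 orders) and {Gus,Cara} as another (2 orders).
That leaves 4 units to arrange: 2 × 2 × 4! = 4 × 24 = 96.

96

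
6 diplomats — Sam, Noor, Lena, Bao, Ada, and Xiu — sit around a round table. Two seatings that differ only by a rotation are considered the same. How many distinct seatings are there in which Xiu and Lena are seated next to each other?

Treat {Xiu, Lena} as one unit (2 internal orders) and seat the resulting 5 units around the table: (4)! circular arrangements.
So 2 × (4)! = 2 × 24 = 48.

48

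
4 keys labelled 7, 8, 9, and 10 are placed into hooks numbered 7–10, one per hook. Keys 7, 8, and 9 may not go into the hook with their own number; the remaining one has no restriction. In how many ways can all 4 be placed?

Let Aᵢ (for i ∈ {7, 8, 9}) be the placements that put key i in its forbidden hook. Any j of these fix j positions, leaving (4−j)! ways to fill the rest, and there are C(3,j) ways to pick which j.
By inclusion–exclusion, the number of valid placements is Σ_{j=0}^{3} (−1)^j C(3,j)·(4−j)!.
Computing: 24 − 18 + 6 − 1 = 11.

11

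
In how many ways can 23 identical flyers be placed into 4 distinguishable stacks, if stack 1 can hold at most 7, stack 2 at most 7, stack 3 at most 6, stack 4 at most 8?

56

By stars and bars, unrestricted non-negative solutions to x_1+…+x_4 = 23 number C(23+3,3) = 2600.
Subtract solutions that violate a single cap (substitute x_i' = x_i − (cap_i+1)): x_1 ≥ 8 gives C(18,3) = 816; x_2 ≥ 8 gives C(18,3) = 816; x_3 ≥ 7 gives C(19,3) = 969; x_4 ≥ 9 gives C(17,3) = 680. Together 3281.
Add back pairs where two caps are both exceeded: 120 + 165 + 84 + 165 + 84 + 120 = 738.
Subtract triples: 1 + 0 + 0 + 0 = 1.
By inclusion–exclusion the count is 2600 − 3281 + 738 − 1 = 56.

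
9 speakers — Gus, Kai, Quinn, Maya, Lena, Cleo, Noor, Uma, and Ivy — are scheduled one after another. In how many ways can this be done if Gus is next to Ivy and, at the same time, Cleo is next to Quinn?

Treat {Gus,Ivy} as one block (2 orders) and {Cleo,Quinn} as another (2 orders).
That leaves 7 units to arrange: 2 × 2 × 7! = 4 × 5040 = 20160.

20160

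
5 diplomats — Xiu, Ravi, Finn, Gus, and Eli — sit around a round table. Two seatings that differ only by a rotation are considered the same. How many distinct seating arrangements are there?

Around a circle, 5 distinct people have 5!/5 = (4)! = 24 rotationally distinct seatings.

24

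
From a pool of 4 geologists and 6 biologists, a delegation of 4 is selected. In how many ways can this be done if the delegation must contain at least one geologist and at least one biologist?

194

With no constraint there are C(10,4) = 210 possible selections.
Selections missing a whole group: no geologists → C(6,4) = 15; no biologists → C(4,4) = 1.
Both groups omitted at once is impossible, so 210 − 16 = 194.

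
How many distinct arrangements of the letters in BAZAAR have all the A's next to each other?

24

Treat the 3 copies of A as a single block. The multiset to arrange is then {AAA, B, R, Z}, 4 items in all.
All 4 items are distinct, so there are (4)! = 24 arrangements.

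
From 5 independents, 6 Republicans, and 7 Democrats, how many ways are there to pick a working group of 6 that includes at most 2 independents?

Split by how many independents are chosen (0 through 2).
Sum: C(5,0)·C(13,6) + C(5,1)·C(13,5) + C(5,2)·C(13,4) = 1716 + 6435 + 7150 = 15301.

15301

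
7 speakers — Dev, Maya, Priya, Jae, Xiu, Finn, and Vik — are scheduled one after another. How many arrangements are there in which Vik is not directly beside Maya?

There are 7! = 5040 arrangements in all. If Vik and Maya are adjacent, merging them into one block gives 2·(6)! = 1440 arrangements.
So 5040 − 1440 = 3600 arrangements keep them apart.

3600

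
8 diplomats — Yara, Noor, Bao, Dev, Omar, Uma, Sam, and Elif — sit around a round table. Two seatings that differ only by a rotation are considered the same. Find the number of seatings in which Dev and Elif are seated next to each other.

1440

Treat {Dev, Elif} as one unit (2 internal orders) and seat the resulting 7 units around the table: (6)! circular arrangements.
So 2 × (6)! = 2 × 720 = 1440.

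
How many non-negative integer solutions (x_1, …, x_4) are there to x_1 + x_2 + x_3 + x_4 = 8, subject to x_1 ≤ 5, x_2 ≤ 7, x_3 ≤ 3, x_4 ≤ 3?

Ignoring the caps, the number of non-negative solutions to x_1+…+x_4 = 8 is C(11,3) = 165.
Subtract solutions that violate a single cap (substitute x_i' = x_i − (cap_i+1)): x_1 ≥ 6 gives C(5,3) = 10; x_2 ≥ 8 gives C(3,3) = 1; x_3 ≥ 4 gives C(7,3) = 35; x_4 ≥ 4 gives C(7,3) = 35. Together 81.
Add back pairs where two caps are both exceeded: 0 + 0 + 0 + 0 + 0 + 1 = 1.
By inclusion–exclusion the count is 165 − 81 + 1 = 85.

85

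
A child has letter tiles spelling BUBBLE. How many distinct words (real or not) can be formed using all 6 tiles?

120

Letter multiplicities in BUBBLE: B×3, E×1, L×1, U×1.
Dividing 6! = 720 by 3! = 6 for the repeated letters gives 120.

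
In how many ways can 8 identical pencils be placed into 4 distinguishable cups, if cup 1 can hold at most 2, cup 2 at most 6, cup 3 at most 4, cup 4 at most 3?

Without the upper bounds there are C(11,3) = 165 ways to split 8 among 4 cups.
Subtract solutions that violate a single cap (substitute x_i' = x_i − (cap_i+1)): x_1 ≥ 3 gives C(8,3) = 56; x_2 ≥ 7 gives C(4,3) = 4; x_3 ≥ 5 gives C(6,3) = 20; x_4 ≥ 4 gives C(7,3) = 35. Together 115.
Add back pairs where two caps are both exceeded: 0 + 1 + 4 + 0 + 0 + 0 = 5.
By inclusion–exclusion the count is 165 − 115 + 5 = 55.

55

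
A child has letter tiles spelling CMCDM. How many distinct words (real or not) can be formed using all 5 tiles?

Letter multiplicities in CMCDM: C×2, D×1, M×2.
So there are 5! / (2!·2!) = 30 distinguishable arrangements.

30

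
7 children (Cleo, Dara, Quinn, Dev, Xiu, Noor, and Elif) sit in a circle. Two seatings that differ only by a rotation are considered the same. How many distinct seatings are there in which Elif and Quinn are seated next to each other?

Glue Elif and Quinn into a block (2 internal orders). Seating 6 units around a circle gives (5)! arrangements.
So 2 × (5)! = 2 × 120 = 240.

240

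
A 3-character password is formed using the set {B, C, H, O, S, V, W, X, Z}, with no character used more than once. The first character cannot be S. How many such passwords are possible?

448

The first character has 9−1 = 8 choices (anything except S).
The remaining 2 characters are filled from the other 8 symbols without repetition: 8 × 7 = 56.
Total: 8 × 56 = 448.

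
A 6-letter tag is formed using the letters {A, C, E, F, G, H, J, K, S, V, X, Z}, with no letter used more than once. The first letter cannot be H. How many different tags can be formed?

The first letter has 12−1 = 11 choices (anything except H).
The remaining 5 letters are filled from the other 11 symbols without repetition: 11 × 10 × 9 × 8 × 7 = 55440.
Total: 11 × 55440 = 609840.

609840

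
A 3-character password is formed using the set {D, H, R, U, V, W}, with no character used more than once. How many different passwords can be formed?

120

With no repetition, fill the 3 characters in order: 6 choices, then 5, down to 4.
6 × 5 × 4 = 120.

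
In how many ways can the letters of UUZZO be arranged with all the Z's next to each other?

Treat the 2 copies of Z as a single block. The multiset to arrange is then {ZZ, O, U, U}, 4 items in all.
That gives (4)!/(2!) = 12 arrangements.

12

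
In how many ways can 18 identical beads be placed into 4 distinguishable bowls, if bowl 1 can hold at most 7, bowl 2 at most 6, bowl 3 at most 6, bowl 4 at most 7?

155

Without the upper bounds there are C(21,3) = 1330 ways to split 18 among 4 bowls.
Subtract solutions that violate a single cap (substitute x_i' = x_i − (cap_i+1)): x_1 ≥ 8 gives C(13,3) = 286; x_2 ≥ 7 gives C(14,3) = 364; x_3 ≥ 7 gives C(14,3) = 364; x_4 ≥ 8 gives C(13,3) = 286. Together 1300.
Add back pairs where two caps are both exceeded: 20 + 20 + 10 + 35 + 20 + 20 = 125.
By inclusion–exclusion the count is 1330 − 1300 + 125 = 155.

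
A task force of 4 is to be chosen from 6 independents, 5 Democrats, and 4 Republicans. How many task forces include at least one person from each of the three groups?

With no constraint there are C(15,4) = 1365 possible selections.
Selections missing a whole group: no independents → C(9,4) = 126; no Democrats → C(10,4) = 210; no Republicans → C(11,4) = 330.
Add back selections omitting two groups (i.e. drawn from a single group): C(6,4) + C(5,4) + C(4,4) = 21.
By inclusion–exclusion: 1365 − 666 + 21 = 720.

720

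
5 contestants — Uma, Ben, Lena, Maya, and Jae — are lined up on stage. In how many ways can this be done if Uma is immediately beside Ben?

48

Treat {Uma, Ben} as a single unit. There are 4 units to order, and the pair itself can be ordered 2 ways.
So the count is 2·(4)! = 48.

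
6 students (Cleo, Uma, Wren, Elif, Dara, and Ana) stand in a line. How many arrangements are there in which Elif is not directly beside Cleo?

Of the 6! = 720 arrangements, those with Elif and Cleo adjacent number 2 × 5! = 240 (treat the pair as a block with 2 internal orders).
So 720 − 240 = 480 arrangements keep them apart.

480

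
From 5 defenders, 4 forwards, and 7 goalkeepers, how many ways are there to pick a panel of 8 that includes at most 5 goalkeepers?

12609

Split by how many goalkeepers are chosen (0 through 5).
Sum: C(7,0)·C(9,8) + C(7,1)·C(9,7) + C(7,2)·C(9,6) + C(7,3)·C(9,5) + C(7,4)·C(9,4) + C(7,5)·C(9,3) = 9 + 252 + 1764 + 4410 + 4410 + 1764 = 12609.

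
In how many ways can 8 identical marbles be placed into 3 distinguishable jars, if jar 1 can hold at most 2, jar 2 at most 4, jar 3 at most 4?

6

Without the upper bounds there are C(10,2) = 45 ways to split 8 among 3 jars.
Subtract solutions that violate a single cap (substitute x_i' = x_i − (cap_i+1)): x_1 ≥ 3 gives C(7,2) = 21; x_2 ≥ 5 gives C(5,2) = 10; x_3 ≥ 5 gives C(5,2) = 10. Together 41.
Add back pairs where two caps are both exceeded: 1 + 1 + 0 = 2.
By inclusion–exclusion the count is 45 − 41 + 2 = 6.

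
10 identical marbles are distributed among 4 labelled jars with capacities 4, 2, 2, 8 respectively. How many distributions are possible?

41

Without the upper bounds there are C(13,3) = 286 ways to split 10 among 4 jars.
Subtract solutions that violate a single cap (substitute x_i' = x_i − (cap_i+1)): x_1 ≥ 5 gives C(8,3) = 56; x_2 ≥ 3 gives C(10,3) = 120; x_3 ≥ 3 gives C(10,3) = 120; x_4 ≥ 9 gives C(4,3) = 4. Together 300.
Add back pairs where two caps are both exceeded: 10 + 10 + 0 + 35 + 0 + 0 = 55.
By inclusion–exclusion the count is 286 − 300 + 55 = 41.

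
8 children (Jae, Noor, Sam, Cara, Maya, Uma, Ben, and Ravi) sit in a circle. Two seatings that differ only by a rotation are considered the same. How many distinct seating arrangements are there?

5040

Seat Jae anywhere (absorbing the rotational symmetry), then permute the other 7: (7)! = 5040.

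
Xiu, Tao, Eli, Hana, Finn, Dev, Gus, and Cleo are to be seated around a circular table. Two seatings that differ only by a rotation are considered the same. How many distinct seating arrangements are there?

5040

Around a circle, 8 distinct people have 8!/8 = (7)! = 5040 rotationally distinct seatings.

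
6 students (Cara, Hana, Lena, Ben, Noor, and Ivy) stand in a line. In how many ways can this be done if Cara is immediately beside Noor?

240

Place the 4 others and the Cara-Noor pair as 5 objects in a line; the pair has 2 internal arrangements.
That gives 2 × 5! = 2 × 120 = 240.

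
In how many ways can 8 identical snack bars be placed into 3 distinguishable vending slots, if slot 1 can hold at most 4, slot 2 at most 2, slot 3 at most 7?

14

Without the upper bounds there are C(10,2) = 45 ways to split 8 among 3 vending slots.
Subtract solutions that violate a single cap (substitute x_i' = x_i − (cap_i+1)): x_1 ≥ 5 gives C(5,2) = 10; x_2 ≥ 3 gives C(7,2) = 21; x_3 ≥ 8 gives C(2,2) = 1. Together 32.
Add back pairs where two caps are both exceeded: 1 + 0 + 0 = 1.
By inclusion–exclusion the count is 45 − 32 + 1 = 14.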